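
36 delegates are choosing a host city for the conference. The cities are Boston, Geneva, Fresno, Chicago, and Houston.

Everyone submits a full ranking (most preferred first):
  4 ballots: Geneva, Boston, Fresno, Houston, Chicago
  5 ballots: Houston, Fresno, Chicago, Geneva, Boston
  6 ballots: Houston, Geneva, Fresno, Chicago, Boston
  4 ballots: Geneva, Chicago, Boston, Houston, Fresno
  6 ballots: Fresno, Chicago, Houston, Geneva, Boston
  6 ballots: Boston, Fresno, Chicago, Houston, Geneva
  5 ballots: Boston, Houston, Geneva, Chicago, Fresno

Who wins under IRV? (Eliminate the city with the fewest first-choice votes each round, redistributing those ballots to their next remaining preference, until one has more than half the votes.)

Round 1: Boston 11, Geneva 8, Fresno 6, Chicago 0, Houston 11. Chicago eliminated.
Round 2: Boston 11, Geneva 8, Fresno 6, Houston 11. Fresno eliminated.
Round 3: Boston 11, Geneva 8, Houston 17. Geneva eliminated.
Round 4: Boston 19, Houston 17. Boston has a majority (≥19).

Boston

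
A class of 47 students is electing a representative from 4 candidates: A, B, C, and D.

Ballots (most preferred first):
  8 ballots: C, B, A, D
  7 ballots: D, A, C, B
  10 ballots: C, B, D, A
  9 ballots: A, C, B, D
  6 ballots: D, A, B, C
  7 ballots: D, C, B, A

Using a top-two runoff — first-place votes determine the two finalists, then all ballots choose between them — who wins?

Round 1 first-place votes: A 9, B 0, C 18, D 20. D and C advance.
Runoff: D is ranked above C on 20 ballots, C above D on 27.

C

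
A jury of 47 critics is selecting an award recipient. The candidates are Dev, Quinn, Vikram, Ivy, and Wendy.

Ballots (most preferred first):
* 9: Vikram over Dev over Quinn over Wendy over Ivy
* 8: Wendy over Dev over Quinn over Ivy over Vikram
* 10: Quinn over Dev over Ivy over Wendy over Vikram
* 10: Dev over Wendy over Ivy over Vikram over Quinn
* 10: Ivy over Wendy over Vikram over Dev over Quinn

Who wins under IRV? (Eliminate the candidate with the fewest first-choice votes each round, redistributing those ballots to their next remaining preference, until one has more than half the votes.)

Dev

Round 1: Dev 10, Quinn 10, Vikram 9, Ivy 10, Wendy 8. Wendy eliminated.
Round 2: Dev 18, Quinn 10, Vikram 9, Ivy 10. Vikram eliminated.
Round 3: Dev 27, Quinn 10, Ivy 10. Dev has a majority (≥24).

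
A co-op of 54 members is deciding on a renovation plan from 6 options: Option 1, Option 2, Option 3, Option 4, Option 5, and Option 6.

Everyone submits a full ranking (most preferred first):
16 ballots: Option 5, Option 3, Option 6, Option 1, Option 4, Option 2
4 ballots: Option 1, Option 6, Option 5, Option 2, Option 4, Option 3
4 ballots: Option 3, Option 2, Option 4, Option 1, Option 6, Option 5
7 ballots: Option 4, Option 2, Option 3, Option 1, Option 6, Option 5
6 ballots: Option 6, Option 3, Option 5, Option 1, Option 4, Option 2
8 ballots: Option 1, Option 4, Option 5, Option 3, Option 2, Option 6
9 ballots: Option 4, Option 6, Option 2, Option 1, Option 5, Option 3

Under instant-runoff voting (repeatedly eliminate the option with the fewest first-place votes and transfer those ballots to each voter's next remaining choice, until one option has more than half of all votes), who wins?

Option 4

Round 1: Option 1 12, Option 2 0, Option 3 4, Option 4 16, Option 5 16, Option 6 6. Option 2 eliminated.
Round 2: Option 1 12, Option 3 4, Option 4 16, Option 5 16, Option 6 6. Option 3 eliminated.
Round 3: Option 1 12, Option 4 20, Option 5 16, Option 6 6. Option 6 eliminated.
Round 4: Option 1 12, Option 4 20, Option 5 22. Option 1 eliminated.
Round 5: Option 4 28, Option 5 26. Option 4 has a majority (≥28).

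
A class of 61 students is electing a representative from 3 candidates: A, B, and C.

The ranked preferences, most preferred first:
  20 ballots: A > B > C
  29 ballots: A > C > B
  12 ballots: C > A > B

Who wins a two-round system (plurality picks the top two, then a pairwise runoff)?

Round 1 first-place votes: A 49, B 0, C 12. A and C advance.
Runoff: A is ranked above C on 49 ballots, C above A on 12.

A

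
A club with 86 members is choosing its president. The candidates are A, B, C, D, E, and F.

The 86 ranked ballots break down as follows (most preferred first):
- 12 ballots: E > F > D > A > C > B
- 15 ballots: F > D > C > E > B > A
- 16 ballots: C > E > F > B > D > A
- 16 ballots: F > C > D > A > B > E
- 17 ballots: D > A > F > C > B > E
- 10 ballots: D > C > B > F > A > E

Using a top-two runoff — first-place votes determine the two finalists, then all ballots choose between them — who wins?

F

Round 1 first-place votes: A 0, B 0, C 16, D 27, E 12, F 31. F and D advance.
Runoff: F is ranked above D on 59 ballots, D above F on 27.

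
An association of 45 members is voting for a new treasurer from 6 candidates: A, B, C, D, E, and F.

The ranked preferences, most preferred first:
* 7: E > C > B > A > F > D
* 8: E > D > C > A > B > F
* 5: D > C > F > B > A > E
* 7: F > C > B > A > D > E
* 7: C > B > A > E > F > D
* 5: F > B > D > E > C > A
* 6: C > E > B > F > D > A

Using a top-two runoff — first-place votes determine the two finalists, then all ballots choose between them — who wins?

Round 1 first-place votes: A 0, B 0, C 13, D 5, E 15, F 12. E and C advance.
Runoff: E is ranked above C on 20 ballots, C above E on 25.

C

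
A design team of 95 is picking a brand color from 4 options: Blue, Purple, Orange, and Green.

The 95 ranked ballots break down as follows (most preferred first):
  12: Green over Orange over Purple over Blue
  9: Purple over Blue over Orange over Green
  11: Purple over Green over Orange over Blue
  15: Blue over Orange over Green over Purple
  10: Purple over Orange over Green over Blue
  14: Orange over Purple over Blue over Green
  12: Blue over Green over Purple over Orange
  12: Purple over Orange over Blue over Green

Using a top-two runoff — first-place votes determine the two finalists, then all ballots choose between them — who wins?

Round 1 first-place votes: Blue 27, Purple 42, Orange 14, Green 12. Purple and Blue advance.
Runoff: Purple is ranked above Blue on 68 ballots, Blue above Purple on 27.

Purple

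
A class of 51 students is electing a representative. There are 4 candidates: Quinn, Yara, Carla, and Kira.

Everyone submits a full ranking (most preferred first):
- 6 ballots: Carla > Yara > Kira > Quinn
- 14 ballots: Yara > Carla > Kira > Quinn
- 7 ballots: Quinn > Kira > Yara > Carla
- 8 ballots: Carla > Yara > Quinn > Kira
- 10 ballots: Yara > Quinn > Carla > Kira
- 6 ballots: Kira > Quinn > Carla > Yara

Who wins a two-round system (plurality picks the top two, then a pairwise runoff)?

Yara

Round 1 first-place votes: Quinn 7, Yara 24, Carla 14, Kira 6. Yara and Carla advance.
Runoff: Yara is ranked above Carla on 31 ballots, Carla above Yara on 20.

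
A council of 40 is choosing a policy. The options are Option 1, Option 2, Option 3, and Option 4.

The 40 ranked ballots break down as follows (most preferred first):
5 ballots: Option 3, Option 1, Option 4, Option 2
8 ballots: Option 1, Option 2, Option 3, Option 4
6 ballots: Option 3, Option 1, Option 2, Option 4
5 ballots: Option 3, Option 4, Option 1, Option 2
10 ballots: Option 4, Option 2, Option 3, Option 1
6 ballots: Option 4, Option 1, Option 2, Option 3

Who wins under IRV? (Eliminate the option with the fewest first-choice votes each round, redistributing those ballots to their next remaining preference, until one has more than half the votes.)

Round 1: Option 1 8, Option 2 0, Option 3 16, Option 4 16. Option 2 eliminated.
Round 2: Option 1 8, Option 3 16, Option 4 16. Option 1 eliminated.
Round 3: Option 3 24, Option 4 16. Option 3 has a majority (≥21).

Option 3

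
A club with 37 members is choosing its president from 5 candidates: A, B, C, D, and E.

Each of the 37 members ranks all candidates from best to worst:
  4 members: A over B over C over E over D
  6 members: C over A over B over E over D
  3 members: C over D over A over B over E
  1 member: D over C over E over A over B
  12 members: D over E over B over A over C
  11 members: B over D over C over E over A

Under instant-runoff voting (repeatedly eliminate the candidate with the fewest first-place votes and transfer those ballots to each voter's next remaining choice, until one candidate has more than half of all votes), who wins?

Round 1: A 4, B 11, C 9, D 13, E 0. E eliminated.
Round 2: A 4, B 11, C 9, D 13. A eliminated.
Round 3: B 15, C 9, D 13. C eliminated.
Round 4: B 21, D 16. B has a majority (≥19).

B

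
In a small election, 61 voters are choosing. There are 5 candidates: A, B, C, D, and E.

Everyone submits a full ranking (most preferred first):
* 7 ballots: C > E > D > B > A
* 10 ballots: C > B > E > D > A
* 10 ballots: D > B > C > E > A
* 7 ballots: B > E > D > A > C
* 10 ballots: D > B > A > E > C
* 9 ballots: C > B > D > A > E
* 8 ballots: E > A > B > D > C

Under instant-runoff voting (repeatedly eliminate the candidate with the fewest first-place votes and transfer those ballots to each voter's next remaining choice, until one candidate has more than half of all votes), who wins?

Round 1: A 0, B 7, C 26, D 20, E 8. A eliminated.
Round 2: B 7, C 26, D 20, E 8. B eliminated.
Round 3: C 26, D 20, E 15. E eliminated.
Round 4: C 26, D 35. D has a majority (≥31).

D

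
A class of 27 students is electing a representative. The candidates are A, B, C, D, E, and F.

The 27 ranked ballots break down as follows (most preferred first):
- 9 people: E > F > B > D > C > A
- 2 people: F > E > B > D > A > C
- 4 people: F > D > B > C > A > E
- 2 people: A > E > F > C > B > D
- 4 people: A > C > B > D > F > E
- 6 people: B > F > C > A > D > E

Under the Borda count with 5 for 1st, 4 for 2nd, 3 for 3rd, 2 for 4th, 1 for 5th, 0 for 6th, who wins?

A: 9×0 + 2×1 + 4×1 + 2×5 + 4×5 + 6×2 = 48
B: 9×3 + 2×3 + 4×3 + 2×1 + 4×3 + 6×5 = 89
C: 9×1 + 2×0 + 4×2 + 2×2 + 4×4 + 6×3 = 55
D: 9×2 + 2×2 + 4×4 + 2×0 + 4×2 + 6×1 = 52
E: 9×5 + 2×4 + 4×0 + 2×4 + 4×0 + 6×0 = 61
F: 9×4 + 2×5 + 4×5 + 2×3 + 4×1 + 6×4 = 100

F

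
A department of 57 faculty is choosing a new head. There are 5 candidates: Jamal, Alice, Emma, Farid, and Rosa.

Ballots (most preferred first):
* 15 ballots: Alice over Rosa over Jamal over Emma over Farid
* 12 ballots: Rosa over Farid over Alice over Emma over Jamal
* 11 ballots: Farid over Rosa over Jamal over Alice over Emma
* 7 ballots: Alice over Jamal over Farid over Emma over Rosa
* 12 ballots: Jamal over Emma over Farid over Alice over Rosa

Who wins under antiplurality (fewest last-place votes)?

Alice

Last-place votes: Jamal 12, Alice 0, Emma 11, Farid 15, Rosa 19.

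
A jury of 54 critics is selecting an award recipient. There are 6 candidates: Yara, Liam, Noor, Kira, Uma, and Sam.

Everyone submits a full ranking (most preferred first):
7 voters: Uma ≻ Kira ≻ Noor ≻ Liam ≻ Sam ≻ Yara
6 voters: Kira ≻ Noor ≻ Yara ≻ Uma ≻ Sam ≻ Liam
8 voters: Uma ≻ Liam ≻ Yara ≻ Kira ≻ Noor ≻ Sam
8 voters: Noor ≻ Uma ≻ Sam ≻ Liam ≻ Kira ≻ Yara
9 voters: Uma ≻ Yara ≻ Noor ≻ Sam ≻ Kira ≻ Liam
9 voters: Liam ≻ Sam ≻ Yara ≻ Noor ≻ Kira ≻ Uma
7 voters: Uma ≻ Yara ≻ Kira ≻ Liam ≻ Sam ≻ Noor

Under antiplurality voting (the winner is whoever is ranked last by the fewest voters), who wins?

Last-place votes: Yara 15, Liam 15, Noor 7, Kira 0, Uma 9, Sam 8.

Kira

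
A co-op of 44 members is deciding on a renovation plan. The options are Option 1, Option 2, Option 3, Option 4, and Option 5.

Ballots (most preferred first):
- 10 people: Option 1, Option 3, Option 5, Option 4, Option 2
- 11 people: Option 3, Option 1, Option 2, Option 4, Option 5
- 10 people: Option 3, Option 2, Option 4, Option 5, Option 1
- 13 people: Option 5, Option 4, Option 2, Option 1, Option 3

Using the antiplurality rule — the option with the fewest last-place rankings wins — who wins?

Option 4

Last-place votes: Option 1 10, Option 2 10, Option 3 13, Option 4 0, Option 5 11.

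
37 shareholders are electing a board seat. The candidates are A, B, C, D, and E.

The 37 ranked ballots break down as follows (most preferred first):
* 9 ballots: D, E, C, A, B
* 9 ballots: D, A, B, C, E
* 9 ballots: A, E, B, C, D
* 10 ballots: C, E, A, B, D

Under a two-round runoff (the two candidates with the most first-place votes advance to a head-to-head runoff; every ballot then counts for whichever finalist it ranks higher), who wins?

C

Round 1 first-place votes: A 9, B 0, C 10, D 18, E 0. D and C advance.
Runoff: D is ranked above C on 18 ballots, C above D on 19.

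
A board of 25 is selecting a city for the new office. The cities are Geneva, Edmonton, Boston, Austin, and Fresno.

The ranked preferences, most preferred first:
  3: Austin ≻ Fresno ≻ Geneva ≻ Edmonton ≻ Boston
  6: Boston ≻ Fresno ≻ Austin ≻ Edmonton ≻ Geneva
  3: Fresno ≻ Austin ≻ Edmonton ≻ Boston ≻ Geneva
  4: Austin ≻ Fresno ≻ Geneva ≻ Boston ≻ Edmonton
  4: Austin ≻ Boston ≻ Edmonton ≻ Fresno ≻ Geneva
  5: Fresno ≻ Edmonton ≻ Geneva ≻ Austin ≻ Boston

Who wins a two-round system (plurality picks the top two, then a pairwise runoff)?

Round 1 first-place votes: Geneva 0, Edmonton 0, Boston 6, Austin 11, Fresno 8. Austin and Fresno advance.
Runoff: Austin is ranked above Fresno on 11 ballots, Fresno above Austin on 14.

Fresno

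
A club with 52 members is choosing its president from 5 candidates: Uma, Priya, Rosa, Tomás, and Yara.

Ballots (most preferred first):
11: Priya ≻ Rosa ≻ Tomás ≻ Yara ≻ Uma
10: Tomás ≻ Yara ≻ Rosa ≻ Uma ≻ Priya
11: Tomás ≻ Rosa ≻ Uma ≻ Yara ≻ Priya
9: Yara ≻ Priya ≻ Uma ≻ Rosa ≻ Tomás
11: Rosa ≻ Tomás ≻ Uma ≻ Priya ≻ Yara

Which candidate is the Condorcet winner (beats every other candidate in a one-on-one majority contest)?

Rosa vs Uma: 43–9
Rosa vs Priya: 32–20
Rosa vs Tomás: 31–21
Rosa vs Yara: 33–19
Rosa beats every other candidate.

Rosa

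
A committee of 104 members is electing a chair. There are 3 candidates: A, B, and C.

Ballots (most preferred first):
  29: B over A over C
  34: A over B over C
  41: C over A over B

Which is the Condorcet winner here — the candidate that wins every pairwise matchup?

A vs B: 75–29
A vs C: 63–41
A beats every other candidate.

A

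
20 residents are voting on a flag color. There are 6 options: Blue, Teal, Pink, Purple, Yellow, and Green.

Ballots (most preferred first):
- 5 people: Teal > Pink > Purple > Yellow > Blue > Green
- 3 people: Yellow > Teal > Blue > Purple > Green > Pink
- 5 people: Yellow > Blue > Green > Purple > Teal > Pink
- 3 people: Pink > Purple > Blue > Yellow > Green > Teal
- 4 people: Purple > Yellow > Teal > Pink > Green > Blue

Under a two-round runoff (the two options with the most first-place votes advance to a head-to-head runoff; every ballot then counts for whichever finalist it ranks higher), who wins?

Round 1 first-place votes: Blue 0, Teal 5, Pink 3, Purple 4, Yellow 8, Green 0. Yellow and Teal advance.
Runoff: Yellow is ranked above Teal on 15 ballots, Teal above Yellow on 5.

Yellow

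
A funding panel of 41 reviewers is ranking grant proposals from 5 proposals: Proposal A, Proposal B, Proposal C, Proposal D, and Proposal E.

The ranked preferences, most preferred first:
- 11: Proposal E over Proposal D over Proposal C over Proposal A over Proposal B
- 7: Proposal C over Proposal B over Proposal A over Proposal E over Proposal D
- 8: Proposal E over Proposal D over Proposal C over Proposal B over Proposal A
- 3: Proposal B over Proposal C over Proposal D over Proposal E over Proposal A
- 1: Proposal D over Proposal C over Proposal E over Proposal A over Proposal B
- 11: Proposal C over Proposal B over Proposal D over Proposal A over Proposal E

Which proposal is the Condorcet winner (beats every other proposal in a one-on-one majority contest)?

Proposal C vs Proposal A: 41–0
Proposal C vs Proposal B: 38–3
Proposal C vs Proposal D: 21–20
Proposal C vs Proposal E: 22–19
Proposal C beats every other proposal.

Proposal C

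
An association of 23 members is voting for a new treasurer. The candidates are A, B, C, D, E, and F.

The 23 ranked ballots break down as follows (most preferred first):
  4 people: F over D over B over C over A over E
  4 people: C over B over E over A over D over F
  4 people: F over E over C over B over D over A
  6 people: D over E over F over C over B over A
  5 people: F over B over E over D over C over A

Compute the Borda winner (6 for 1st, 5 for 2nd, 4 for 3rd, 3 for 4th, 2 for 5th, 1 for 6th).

F

A: 4×2 + 4×3 + 4×1 + 6×1 + 5×1 = 35
B: 4×4 + 4×5 + 4×3 + 6×2 + 5×5 = 85
C: 4×3 + 4×6 + 4×4 + 6×3 + 5×2 = 80
D: 4×5 + 4×2 + 4×2 + 6×6 + 5×3 = 87
E: 4×1 + 4×4 + 4×5 + 6×5 + 5×4 = 90
F: 4×6 + 4×1 + 4×6 + 6×4 + 5×6 = 106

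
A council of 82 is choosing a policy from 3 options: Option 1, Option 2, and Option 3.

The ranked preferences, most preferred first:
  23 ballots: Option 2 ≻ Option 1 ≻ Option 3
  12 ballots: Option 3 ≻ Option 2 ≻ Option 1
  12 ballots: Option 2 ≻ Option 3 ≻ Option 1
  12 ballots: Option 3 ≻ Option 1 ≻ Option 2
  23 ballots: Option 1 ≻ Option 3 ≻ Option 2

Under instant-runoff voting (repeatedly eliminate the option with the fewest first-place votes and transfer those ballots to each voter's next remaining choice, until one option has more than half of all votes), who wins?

Round 1: Option 1 23, Option 2 35, Option 3 24. Option 1 eliminated.
Round 2: Option 2 35, Option 3 47. Option 3 has a majority (≥42).

Option 3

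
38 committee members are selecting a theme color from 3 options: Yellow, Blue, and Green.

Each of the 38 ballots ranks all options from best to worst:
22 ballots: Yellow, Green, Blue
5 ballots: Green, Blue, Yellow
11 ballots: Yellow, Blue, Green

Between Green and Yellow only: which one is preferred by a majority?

Green is ranked above Yellow on 5 ballots; Yellow above Green on 33.

Yellow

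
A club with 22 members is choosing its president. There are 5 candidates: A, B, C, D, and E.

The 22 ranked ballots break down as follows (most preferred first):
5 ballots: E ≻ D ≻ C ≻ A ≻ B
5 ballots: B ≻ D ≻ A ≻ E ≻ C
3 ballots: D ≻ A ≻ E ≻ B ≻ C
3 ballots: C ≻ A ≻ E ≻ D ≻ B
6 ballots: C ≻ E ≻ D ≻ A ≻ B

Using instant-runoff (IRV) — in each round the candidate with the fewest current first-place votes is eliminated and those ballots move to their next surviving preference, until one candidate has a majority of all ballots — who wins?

E

Round 1: A 0, B 5, C 9, D 3, E 5. A eliminated.
Round 2: B 5, C 9, D 3, E 5. D eliminated.
Round 3: B 5, C 9, E 8. B eliminated.
Round 4: C 9, E 13. E has a majority (≥12).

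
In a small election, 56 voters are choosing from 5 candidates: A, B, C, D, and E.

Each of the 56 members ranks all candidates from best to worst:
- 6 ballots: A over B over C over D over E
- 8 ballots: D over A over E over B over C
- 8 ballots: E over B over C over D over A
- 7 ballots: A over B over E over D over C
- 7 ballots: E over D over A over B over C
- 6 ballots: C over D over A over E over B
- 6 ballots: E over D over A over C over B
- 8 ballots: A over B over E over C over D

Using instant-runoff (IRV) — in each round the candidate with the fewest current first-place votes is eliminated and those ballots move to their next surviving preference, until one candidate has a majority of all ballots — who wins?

Round 1: A 21, B 0, C 6, D 8, E 21. B eliminated.
Round 2: A 21, C 6, D 8, E 21. C eliminated.
Round 3: A 21, D 14, E 21. D eliminated.
Round 4: A 35, E 21. A has a majority (≥29).

A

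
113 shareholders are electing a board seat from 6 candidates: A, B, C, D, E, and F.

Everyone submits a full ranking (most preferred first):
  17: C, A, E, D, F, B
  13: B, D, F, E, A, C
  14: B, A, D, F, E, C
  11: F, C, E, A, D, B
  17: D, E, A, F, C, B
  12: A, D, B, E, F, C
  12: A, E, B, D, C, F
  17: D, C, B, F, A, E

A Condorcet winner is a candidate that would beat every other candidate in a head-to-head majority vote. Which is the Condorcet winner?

A vs B: 69–44
A vs C: 68–45
A vs D: 66–47
A vs E: 72–41
A vs F: 72–41
A beats every other candidate.

A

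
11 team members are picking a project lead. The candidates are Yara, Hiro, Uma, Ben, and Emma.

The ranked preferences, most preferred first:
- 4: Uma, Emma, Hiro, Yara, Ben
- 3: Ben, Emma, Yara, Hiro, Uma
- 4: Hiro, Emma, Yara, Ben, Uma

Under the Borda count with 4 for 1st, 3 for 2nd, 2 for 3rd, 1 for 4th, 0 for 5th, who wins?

Yara: 4×1 + 3×2 + 4×2 = 18
Hiro: 4×2 + 3×1 + 4×4 = 27
Uma: 4×4 + 3×0 + 4×0 = 16
Ben: 4×0 + 3×4 + 4×1 = 16
Emma: 4×3 + 3×3 + 4×3 = 33

Emma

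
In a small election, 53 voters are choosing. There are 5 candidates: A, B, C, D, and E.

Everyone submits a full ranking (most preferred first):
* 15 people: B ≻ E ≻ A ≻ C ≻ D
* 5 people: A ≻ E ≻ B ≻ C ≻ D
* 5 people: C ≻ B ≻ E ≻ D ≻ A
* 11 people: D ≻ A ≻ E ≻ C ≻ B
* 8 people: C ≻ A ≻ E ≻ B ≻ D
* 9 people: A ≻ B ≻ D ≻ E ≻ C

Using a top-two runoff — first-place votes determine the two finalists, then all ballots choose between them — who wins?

A

Round 1 first-place votes: A 14, B 15, C 13, D 11, E 0. B and A advance.
Runoff: B is ranked above A on 20 ballots, A above B on 33.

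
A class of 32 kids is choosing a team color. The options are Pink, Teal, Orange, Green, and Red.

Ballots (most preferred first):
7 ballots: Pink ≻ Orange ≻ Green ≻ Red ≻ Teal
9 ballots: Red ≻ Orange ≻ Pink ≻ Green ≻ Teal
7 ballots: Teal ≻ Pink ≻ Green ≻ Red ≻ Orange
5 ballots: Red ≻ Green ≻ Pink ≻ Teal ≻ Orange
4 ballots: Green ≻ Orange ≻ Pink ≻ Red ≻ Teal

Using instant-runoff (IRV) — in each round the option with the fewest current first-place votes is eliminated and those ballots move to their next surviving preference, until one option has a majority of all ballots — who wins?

Round 1: Pink 7, Teal 7, Orange 0, Green 4, Red 14. Orange eliminated.
Round 2: Pink 7, Teal 7, Green 4, Red 14. Green eliminated.
Round 3: Pink 11, Teal 7, Red 14. Teal eliminated.
Round 4: Pink 18, Red 14. Pink has a majority (≥17).

Pink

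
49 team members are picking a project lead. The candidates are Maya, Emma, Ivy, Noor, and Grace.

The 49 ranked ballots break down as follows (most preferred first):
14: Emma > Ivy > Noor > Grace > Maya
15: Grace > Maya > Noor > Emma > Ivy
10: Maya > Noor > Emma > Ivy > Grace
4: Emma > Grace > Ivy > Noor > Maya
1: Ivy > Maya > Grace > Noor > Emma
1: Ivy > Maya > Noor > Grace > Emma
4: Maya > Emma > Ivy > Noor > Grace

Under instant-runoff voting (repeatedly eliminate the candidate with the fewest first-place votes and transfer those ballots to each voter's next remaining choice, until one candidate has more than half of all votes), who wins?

Maya

Round 1: Maya 14, Emma 18, Ivy 2, Noor 0, Grace 15. Noor eliminated.
Round 2: Maya 14, Emma 18, Ivy 2, Grace 15. Ivy eliminated.
Round 3: Maya 16, Emma 18, Grace 15. Grace eliminated.
Round 4: Maya 31, Emma 18. Maya has a majority (≥25).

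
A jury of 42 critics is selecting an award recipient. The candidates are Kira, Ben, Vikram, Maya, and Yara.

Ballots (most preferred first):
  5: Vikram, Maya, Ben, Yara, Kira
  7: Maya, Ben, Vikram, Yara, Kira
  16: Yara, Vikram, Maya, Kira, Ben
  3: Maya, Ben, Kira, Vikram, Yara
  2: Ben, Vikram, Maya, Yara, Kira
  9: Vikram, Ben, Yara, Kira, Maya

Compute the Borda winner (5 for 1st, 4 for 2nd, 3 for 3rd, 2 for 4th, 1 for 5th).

Kira: 5×1 + 7×1 + 16×2 + 3×3 + 2×1 + 9×2 = 73
Ben: 5×3 + 7×4 + 16×1 + 3×4 + 2×5 + 9×4 = 117
Vikram: 5×5 + 7×3 + 16×4 + 3×2 + 2×4 + 9×5 = 169
Maya: 5×4 + 7×5 + 16×3 + 3×5 + 2×3 + 9×1 = 133
Yara: 5×2 + 7×2 + 16×5 + 3×1 + 2×2 + 9×3 = 138

Vikram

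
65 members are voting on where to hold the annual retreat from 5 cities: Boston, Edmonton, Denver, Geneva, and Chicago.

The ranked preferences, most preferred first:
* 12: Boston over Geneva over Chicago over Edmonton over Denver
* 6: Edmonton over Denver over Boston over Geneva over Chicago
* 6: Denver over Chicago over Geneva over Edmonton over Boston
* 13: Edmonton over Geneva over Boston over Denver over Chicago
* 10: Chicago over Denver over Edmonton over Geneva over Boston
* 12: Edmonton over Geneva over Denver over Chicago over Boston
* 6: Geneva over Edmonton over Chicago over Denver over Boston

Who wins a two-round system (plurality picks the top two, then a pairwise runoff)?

Round 1 first-place votes: Boston 12, Edmonton 31, Denver 6, Geneva 6, Chicago 10. Edmonton and Boston advance.
Runoff: Edmonton is ranked above Boston on 53 ballots, Boston above Edmonton on 12.

Edmonton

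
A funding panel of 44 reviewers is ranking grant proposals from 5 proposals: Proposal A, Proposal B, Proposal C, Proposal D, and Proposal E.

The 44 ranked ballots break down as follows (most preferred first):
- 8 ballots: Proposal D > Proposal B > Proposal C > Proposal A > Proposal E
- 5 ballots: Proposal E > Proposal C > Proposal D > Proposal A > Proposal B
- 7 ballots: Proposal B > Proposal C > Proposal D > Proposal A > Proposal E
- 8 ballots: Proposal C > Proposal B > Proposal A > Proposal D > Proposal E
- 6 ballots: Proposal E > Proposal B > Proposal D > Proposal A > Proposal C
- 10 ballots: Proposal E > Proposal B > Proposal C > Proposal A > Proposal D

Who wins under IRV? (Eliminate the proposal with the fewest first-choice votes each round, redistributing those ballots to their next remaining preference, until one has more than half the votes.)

Round 1: Proposal A 0, Proposal B 7, Proposal C 8, Proposal D 8, Proposal E 21. Proposal A eliminated.
Round 2: Proposal B 7, Proposal C 8, Proposal D 8, Proposal E 21. Proposal B eliminated.
Round 3: Proposal C 15, Proposal D 8, Proposal E 21. Proposal D eliminated.
Round 4: Proposal C 23, Proposal E 21. Proposal C has a majority (≥23).

Proposal C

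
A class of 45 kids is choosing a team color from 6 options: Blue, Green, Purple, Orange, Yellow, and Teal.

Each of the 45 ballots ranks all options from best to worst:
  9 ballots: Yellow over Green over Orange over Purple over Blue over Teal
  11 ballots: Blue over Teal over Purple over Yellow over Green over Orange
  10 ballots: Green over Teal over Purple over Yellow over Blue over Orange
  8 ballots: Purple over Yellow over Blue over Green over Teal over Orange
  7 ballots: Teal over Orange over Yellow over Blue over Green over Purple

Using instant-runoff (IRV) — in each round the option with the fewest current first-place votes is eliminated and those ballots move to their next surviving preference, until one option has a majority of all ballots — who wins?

Yellow

Round 1: Blue 11, Green 10, Purple 8, Orange 0, Yellow 9, Teal 7. Orange eliminated.
Round 2: Blue 11, Green 10, Purple 8, Yellow 9, Teal 7. Teal eliminated.
Round 3: Blue 11, Green 10, Purple 8, Yellow 16. Purple eliminated.
Round 4: Blue 11, Green 10, Yellow 24. Yellow has a majority (≥23).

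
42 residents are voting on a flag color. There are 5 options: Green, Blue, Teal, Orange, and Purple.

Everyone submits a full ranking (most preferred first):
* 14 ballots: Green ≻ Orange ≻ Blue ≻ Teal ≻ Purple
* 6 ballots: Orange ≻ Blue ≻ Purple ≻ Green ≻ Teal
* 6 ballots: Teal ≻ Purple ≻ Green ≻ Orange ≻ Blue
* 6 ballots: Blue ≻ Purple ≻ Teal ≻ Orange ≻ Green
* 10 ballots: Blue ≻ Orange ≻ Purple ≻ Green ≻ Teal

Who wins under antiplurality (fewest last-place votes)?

Last-place votes: Green 6, Blue 6, Teal 16, Orange 0, Purple 14.

Orange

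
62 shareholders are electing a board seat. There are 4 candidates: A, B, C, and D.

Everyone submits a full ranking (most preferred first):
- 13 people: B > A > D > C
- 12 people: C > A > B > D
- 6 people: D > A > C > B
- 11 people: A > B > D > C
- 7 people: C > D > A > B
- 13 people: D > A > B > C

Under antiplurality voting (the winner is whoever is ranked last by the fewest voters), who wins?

A

Last-place votes: A 0, B 13, C 37, D 12.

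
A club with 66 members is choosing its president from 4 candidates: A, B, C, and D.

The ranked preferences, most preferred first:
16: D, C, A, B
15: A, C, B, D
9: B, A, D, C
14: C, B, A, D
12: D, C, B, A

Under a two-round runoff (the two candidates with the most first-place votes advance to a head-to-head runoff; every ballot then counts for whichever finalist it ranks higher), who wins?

Round 1 first-place votes: A 15, B 9, C 14, D 28. D and A advance.
Runoff: D is ranked above A on 28 ballots, A above D on 38.

A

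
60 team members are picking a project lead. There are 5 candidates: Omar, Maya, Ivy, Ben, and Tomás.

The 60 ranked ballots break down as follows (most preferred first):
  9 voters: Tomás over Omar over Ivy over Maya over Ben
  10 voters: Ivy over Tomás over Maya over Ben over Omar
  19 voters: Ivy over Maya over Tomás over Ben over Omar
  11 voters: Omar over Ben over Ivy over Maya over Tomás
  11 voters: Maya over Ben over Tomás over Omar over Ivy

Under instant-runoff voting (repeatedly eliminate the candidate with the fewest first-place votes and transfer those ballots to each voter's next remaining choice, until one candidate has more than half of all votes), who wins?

Round 1: Omar 11, Maya 11, Ivy 29, Ben 0, Tomás 9. Ben eliminated.
Round 2: Omar 11, Maya 11, Ivy 29, Tomás 9. Tomás eliminated.
Round 3: Omar 20, Maya 11, Ivy 29. Maya eliminated.
Round 4: Omar 31, Ivy 29. Omar has a majority (≥31).

Omar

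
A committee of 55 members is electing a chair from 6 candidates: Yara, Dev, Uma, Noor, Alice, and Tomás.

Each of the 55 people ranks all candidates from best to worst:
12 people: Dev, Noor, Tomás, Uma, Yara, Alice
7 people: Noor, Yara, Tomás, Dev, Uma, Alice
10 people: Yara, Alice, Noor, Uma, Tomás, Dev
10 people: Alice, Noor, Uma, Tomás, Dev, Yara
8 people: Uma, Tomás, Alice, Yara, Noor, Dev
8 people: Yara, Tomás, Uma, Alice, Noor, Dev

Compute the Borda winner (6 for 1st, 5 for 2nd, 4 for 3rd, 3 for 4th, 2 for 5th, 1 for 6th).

Noor

Yara: 12×2 + 7×5 + 10×6 + 10×1 + 8×3 + 8×6 = 201
Dev: 12×6 + 7×3 + 10×1 + 10×2 + 8×1 + 8×1 = 139
Uma: 12×3 + 7×2 + 10×3 + 10×4 + 8×6 + 8×4 = 200
Noor: 12×5 + 7×6 + 10×4 + 10×5 + 8×2 + 8×2 = 224
Alice: 12×1 + 7×1 + 10×5 + 10×6 + 8×4 + 8×3 = 185
Tomás: 12×4 + 7×4 + 10×2 + 10×3 + 8×5 + 8×5 = 206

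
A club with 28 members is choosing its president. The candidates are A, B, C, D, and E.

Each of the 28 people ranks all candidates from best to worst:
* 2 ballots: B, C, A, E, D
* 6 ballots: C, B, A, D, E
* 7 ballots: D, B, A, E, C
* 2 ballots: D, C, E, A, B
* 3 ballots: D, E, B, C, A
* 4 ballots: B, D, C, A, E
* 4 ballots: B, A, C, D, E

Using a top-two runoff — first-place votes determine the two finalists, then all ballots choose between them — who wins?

B

Round 1 first-place votes: A 0, B 10, C 6, D 12, E 0. D and B advance.
Runoff: D is ranked above B on 12 ballots, B above D on 16.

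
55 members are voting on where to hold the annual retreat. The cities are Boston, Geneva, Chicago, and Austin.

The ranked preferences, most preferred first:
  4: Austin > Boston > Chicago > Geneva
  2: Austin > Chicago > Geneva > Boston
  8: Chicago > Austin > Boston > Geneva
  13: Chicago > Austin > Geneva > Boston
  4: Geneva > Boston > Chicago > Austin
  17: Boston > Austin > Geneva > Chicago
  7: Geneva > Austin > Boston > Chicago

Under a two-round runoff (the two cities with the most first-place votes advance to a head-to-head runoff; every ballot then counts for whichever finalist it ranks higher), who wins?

Round 1 first-place votes: Boston 17, Geneva 11, Chicago 21, Austin 6. Chicago and Boston advance.
Runoff: Chicago is ranked above Boston on 23 ballots, Boston above Chicago on 32.

Boston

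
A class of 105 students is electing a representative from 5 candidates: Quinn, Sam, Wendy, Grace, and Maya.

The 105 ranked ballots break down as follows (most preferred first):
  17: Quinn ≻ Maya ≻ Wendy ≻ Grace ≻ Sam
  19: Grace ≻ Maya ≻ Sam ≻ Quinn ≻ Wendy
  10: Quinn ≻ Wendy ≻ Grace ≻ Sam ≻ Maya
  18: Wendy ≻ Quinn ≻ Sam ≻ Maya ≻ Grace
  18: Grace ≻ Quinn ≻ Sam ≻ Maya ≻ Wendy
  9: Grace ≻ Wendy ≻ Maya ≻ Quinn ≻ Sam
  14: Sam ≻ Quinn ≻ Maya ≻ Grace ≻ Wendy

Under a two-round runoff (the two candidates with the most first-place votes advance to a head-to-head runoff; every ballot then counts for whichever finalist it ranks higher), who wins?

Round 1 first-place votes: Quinn 27, Sam 14, Wendy 18, Grace 46, Maya 0. Grace and Quinn advance.
Runoff: Grace is ranked above Quinn on 46 ballots, Quinn above Grace on 59.

Quinn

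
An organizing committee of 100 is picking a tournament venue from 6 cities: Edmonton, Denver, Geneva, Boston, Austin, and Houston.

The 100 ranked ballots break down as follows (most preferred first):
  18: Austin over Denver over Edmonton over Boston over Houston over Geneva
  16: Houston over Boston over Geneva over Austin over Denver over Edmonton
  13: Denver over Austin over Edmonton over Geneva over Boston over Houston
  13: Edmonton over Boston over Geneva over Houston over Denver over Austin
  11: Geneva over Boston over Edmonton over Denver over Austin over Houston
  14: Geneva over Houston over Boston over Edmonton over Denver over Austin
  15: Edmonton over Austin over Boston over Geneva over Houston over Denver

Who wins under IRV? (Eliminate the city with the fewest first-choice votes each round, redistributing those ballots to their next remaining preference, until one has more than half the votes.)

Round 1: Edmonton 28, Denver 13, Geneva 25, Boston 0, Austin 18, Houston 16. Boston eliminated.
Round 2: Edmonton 28, Denver 13, Geneva 25, Austin 18, Houston 16. Denver eliminated.
Round 3: Edmonton 28, Geneva 25, Austin 31, Houston 16. Houston eliminated.
Round 4: Edmonton 28, Geneva 41, Austin 31. Edmonton eliminated.
Round 5: Geneva 54, Austin 46. Geneva has a majority (≥51).

Geneva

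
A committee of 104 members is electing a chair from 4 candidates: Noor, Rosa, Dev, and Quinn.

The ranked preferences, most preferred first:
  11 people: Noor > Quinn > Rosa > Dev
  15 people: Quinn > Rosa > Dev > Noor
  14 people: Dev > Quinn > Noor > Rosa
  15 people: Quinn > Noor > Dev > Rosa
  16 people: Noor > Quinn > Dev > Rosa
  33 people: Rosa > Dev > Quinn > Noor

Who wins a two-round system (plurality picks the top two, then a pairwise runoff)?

Round 1 first-place votes: Noor 27, Rosa 33, Dev 14, Quinn 30. Rosa and Quinn advance.
Runoff: Rosa is ranked above Quinn on 33 ballots, Quinn above Rosa on 71.

Quinn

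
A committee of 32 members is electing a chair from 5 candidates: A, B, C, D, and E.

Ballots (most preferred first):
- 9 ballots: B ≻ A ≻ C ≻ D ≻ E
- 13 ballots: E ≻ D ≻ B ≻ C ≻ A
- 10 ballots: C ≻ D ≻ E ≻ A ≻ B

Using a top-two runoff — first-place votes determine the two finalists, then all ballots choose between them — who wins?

Round 1 first-place votes: A 0, B 9, C 10, D 0, E 13. E and C advance.
Runoff: E is ranked above C on 13 ballots, C above E on 19.

C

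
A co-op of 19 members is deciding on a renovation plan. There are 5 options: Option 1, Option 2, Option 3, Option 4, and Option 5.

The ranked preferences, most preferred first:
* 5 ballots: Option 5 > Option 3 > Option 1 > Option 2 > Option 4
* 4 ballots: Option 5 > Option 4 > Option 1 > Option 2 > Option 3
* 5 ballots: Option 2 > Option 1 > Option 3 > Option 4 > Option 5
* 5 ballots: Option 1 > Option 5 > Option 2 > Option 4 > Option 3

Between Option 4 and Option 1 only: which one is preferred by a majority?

Option 4 is ranked above Option 1 on 4 ballots; Option 1 above Option 4 on 15.

Option 1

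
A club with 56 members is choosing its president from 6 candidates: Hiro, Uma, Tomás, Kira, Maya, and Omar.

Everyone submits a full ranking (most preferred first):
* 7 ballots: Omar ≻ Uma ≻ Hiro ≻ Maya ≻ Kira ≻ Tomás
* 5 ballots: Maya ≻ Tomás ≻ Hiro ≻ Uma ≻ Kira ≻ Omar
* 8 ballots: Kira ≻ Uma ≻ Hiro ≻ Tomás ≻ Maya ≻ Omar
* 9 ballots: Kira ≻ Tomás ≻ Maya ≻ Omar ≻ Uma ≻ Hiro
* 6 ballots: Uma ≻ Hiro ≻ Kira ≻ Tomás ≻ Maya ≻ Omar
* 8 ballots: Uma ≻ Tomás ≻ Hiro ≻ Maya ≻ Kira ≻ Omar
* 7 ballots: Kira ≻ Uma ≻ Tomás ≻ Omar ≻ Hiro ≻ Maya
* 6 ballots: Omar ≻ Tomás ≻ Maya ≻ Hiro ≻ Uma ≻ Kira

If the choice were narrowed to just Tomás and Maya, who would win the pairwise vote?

Tomás

Tomás is ranked above Maya on 44 ballots; Maya above Tomás on 12.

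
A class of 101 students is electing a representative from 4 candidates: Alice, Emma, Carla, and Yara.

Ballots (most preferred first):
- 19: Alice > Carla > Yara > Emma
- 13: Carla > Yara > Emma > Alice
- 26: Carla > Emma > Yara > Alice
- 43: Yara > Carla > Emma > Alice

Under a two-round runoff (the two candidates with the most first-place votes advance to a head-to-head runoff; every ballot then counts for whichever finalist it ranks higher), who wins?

Round 1 first-place votes: Alice 19, Emma 0, Carla 39, Yara 43. Yara and Carla advance.
Runoff: Yara is ranked above Carla on 43 ballots, Carla above Yara on 58.

Carla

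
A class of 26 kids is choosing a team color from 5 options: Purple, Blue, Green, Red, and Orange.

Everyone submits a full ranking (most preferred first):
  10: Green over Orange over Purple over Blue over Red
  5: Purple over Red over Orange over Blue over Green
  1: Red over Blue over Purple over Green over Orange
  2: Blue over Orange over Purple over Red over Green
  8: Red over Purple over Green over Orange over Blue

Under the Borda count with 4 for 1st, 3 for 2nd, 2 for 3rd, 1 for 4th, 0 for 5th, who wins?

Purple: 10×2 + 5×4 + 1×2 + 2×2 + 8×3 = 70
Blue: 10×1 + 5×1 + 1×3 + 2×4 + 8×0 = 26
Green: 10×4 + 5×0 + 1×1 + 2×0 + 8×2 = 57
Red: 10×0 + 5×3 + 1×4 + 2×1 + 8×4 = 53
Orange: 10×3 + 5×2 + 1×0 + 2×3 + 8×1 = 54

Purple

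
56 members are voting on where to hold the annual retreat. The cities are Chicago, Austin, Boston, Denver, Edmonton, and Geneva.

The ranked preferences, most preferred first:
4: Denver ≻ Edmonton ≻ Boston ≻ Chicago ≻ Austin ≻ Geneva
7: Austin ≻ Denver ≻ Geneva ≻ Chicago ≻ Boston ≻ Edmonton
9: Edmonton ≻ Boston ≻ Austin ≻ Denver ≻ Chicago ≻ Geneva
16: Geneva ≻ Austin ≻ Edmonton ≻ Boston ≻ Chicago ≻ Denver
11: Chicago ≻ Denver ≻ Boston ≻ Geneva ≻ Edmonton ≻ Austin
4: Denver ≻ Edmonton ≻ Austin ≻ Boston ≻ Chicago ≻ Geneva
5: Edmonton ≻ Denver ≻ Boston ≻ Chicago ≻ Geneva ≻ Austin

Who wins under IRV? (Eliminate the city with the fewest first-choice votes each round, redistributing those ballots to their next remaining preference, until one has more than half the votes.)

Round 1: Chicago 11, Austin 7, Boston 0, Denver 8, Edmonton 14, Geneva 16. Boston eliminated.
Round 2: Chicago 11, Austin 7, Denver 8, Edmonton 14, Geneva 16. Austin eliminated.
Round 3: Chicago 11, Denver 15, Edmonton 14, Geneva 16. Chicago eliminated.
Round 4: Denver 26, Edmonton 14, Geneva 16. Edmonton eliminated.
Round 5: Denver 40, Geneva 16. Denver has a majority (≥29).

Denver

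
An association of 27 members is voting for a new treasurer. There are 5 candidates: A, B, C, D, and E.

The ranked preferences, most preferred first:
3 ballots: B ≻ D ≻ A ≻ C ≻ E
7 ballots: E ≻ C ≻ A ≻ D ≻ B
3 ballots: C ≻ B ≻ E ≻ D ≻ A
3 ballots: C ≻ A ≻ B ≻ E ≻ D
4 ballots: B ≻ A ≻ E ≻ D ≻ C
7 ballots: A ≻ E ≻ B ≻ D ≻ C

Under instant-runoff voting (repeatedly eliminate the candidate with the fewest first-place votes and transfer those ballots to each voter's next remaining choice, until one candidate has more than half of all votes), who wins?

Round 1: A 7, B 7, C 6, D 0, E 7. D eliminated.
Round 2: A 7, B 7, C 6, E 7. C eliminated.
Round 3: A 10, B 10, E 7. E eliminated.
Round 4: A 17, B 10. A has a majority (≥14).

A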